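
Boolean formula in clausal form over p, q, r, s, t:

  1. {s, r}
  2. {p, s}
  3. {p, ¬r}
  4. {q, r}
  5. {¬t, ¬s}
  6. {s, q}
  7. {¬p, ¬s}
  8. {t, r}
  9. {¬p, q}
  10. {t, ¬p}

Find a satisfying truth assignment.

Pure literal: q appears only positively; assign q = True.
Set p = True and propagate.
  then s is forced to False.
  then r is forced to True.
  then t is forced to True.
Every clause has at least one true literal under this assignment.

p = T, q = T, r = T, s = F, t = T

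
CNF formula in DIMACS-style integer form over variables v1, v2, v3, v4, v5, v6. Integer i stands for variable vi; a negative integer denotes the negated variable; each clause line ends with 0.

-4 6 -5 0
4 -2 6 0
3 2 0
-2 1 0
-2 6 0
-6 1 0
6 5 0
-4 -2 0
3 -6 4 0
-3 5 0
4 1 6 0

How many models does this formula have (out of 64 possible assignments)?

4

Satisfying assignments:
  v1=T v2=F v3=T v4=F v5=T v6=F
  v1=T v2=F v3=T v4=F v5=T v6=T
  v1=T v2=F v3=T v4=T v5=T v6=T
  v1=T v2=T v3=T v4=F v5=T v6=T
That's 4 in total.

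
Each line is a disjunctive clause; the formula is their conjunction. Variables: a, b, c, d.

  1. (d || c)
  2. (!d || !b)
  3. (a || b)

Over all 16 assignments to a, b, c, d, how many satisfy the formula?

5

The models are:
  a=0 b=1 c=1 d=0
  a=1 b=0 c=0 d=1
  a=1 b=0 c=1 d=0
  a=1 b=0 c=1 d=1
  a=1 b=1 c=1 d=0
That's 5 in total.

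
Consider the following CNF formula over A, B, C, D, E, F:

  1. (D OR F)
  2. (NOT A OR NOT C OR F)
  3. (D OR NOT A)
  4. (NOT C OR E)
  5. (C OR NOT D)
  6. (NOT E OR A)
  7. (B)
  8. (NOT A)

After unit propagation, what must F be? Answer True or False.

(B) stands alone — B = True.
Unit clause (NOT A) sets A = False.
From (NOT E OR A) and A = False: E = False.
(NOT C OR E) with E = False leaves only NOT C, so C = False.
(NOT D OR C): since C = False, the clause reduces to (NOT D). D = False.
From (D OR F) and D = False: F = True.

True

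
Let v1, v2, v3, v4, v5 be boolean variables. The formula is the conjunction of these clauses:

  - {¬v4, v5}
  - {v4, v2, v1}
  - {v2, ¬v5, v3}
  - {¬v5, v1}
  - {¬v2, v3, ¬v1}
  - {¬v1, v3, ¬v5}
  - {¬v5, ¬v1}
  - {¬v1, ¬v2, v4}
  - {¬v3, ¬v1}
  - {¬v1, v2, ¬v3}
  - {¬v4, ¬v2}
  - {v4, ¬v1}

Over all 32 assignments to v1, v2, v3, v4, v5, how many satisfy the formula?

2

The models are:
  v1=0 v2=1 v3=0 v4=0 v5=0
  v1=0 v2=1 v3=1 v4=0 v5=0
That's 2 in total.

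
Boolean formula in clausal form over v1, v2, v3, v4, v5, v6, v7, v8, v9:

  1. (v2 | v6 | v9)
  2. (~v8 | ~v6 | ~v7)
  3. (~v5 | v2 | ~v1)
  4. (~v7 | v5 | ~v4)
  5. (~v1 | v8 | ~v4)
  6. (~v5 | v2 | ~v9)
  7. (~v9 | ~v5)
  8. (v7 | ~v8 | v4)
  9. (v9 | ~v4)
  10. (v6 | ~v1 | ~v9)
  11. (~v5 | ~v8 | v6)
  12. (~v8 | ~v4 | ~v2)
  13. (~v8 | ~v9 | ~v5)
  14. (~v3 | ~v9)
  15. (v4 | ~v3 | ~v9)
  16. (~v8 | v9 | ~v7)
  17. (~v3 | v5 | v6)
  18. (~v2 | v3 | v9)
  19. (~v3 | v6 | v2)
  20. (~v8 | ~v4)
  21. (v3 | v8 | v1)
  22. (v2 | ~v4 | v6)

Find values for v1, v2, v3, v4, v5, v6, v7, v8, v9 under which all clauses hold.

v1=T, v2=F, v3=T, v4=F, v5=F, v6=T, v7=F, v8=F, v9=F

Try v1 = True.
Branch on v2: take v2 = False.
  then v5 is forced to False.
For the remaining variables, v3 = True, v4 = False, v6 = True, v7 = False, v8 = False, v9 = False works.
Check each clause:
  1. (v9 | v2 | v6) — v6 is true.
  2. (~v7 | ~v8 | ~v6) — ~v8 is true.
  3. (~v5 | ~v1 | v2) — ~v5 is true.
  4. (~v7 | v5 | ~v4) — ~v7 is true.
  5. (v8 | ~v4 | ~v1) — ~v4 is true.
  6. (~v9 | v2 | ~v5) — ~v5 is true.
  7. (~v9 | ~v5) — ~v5 is true.
  8. (v4 | ~v8 | v7) — ~v8 is true.
  9. (~v4 | v9) — ~v4 is true.
  10. (~v1 | ~v9 | v6) — ~v9 is true.
  11. (v6 | ~v8 | ~v5) — ~v8 is true.
  12. (~v4 | ~v8 | ~v2) — ~v8 is true.
  13. (~v8 | ~v5 | ~v9) — ~v8 is true.
  14. (~v3 | ~v9) — ~v9 is true.
  15. (v4 | ~v9 | ~v3) — ~v9 is true.
  16. (~v8 | v9 | ~v7) — ~v8 is true.
  17. (~v3 | v6 | v5) — v6 is true.
  18. (v3 | v9 | ~v2) — v3 is true.
  19. (v6 | v2 | ~v3) — v6 is true.
  20. (~v4 | ~v8) — ~v8 is true.
  21. (v8 | v1 | v3) — v1 is true.
  22. (~v4 | v2 | v6) — ~v4 is true.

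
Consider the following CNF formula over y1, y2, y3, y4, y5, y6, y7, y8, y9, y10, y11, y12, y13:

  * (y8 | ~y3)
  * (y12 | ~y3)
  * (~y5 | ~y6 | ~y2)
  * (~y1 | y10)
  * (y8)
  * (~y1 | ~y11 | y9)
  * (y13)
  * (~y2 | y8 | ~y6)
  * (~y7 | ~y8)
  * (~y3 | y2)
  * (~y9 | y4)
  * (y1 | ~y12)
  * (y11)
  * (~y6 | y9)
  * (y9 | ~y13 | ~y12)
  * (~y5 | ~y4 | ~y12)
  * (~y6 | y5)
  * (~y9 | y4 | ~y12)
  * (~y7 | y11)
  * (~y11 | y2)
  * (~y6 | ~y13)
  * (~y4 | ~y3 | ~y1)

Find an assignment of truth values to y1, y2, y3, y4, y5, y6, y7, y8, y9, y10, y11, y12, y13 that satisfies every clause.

y1=1, y2=1, y3=0, y4=1, y5=0, y6=0, y7=0, y8=1, y9=1, y10=1, y11=1, y12=0, y13=1

The clause (y8) is unit: y8 must be True.
The clause (y13) is unit: y13 must be True.
The clause (~y7) is unit: y7 must be False.
(y11) is a unit clause, so y11 = True.
The clause (y2) is unit: y2 must be True.
Unit propagation: (~y6) forces y6 = False.
Pure literal: y3 appears only negated; assign y3 = False.
Pure literal: y5 appears only negated; assign y5 = False.
Try y1 = True.
  then y10 is forced to True.
  then y9 is forced to True.
  then y4 is forced to True.
y12 is now unconstrained; take y12 = False.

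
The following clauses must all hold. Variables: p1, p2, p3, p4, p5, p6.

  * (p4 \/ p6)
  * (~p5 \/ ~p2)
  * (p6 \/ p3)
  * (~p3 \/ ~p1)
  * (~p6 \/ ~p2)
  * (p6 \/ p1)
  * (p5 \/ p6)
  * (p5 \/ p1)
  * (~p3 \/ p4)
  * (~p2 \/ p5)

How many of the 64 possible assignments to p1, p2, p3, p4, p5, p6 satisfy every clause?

7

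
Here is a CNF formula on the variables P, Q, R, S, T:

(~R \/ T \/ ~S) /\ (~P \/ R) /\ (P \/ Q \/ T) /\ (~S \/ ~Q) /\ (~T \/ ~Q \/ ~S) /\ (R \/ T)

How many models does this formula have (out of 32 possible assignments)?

Split on T, then Q.
  T=T, Q=T: remaining (P,R,S) ∈ {(F,F,F); (F,T,F); (T,T,F)} — 3.
  T=T, Q=F: S free; 3 ways for (P,R) × 2^1 = 6.
  T=F, Q=T: remaining (P,R,S) ∈ {(F,T,F); (T,T,F)} — 2.
  T=F, Q=F: remaining (P,R,S) ∈ {(T,T,F)} — 1.
Total: 3 + 6 + 2 + 1 = 12.

12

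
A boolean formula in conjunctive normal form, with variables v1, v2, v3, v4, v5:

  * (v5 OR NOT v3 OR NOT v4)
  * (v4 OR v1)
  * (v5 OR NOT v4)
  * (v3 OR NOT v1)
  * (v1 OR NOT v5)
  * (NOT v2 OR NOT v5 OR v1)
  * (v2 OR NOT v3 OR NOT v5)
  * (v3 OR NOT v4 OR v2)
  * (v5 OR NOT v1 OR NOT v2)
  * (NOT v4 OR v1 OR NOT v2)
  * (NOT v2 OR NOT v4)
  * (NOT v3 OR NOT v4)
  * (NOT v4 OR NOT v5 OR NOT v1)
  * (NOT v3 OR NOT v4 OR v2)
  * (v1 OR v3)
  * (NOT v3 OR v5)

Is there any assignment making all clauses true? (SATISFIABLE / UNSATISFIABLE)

SATISFIABLE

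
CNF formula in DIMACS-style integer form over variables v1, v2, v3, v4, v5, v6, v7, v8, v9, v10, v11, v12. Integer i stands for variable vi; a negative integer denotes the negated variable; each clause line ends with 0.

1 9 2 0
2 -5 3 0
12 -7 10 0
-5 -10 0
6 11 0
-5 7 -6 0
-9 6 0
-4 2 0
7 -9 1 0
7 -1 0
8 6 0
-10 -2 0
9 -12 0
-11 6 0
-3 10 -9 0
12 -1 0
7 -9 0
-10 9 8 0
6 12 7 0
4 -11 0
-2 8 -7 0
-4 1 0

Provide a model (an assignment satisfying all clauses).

Pure literal: v5 appears only negated; assign v5 = False.
Set v1 = True and propagate.
  then v7 is forced to True.
  then v12 is forced to True.
  then v9 is forced to True.
  then v6 is forced to True.
Try v2 = False.
  then v4 is forced to False.
  then v11 is forced to False.
For the remaining variables, v3 = False, v8 = False, v10 = False works.
Every clause has at least one true literal under this assignment.
Check each clause:
  1. (v9 \/ v2 \/ v1) — v9 is true.
  2. (~v5 \/ v2 \/ v3) — ~v5 is true.
  3. (~v7 \/ v12 \/ v10) — v12 is true.
  4. (~v5 \/ ~v10) — ~v5 is true.
  5. (v6 \/ v11) — v6 is true.
  6. (~v5 \/ v7 \/ ~v6) — ~v5 is true.
  7. (v6 \/ ~v9) — v6 is true.
  8. (~v4 \/ v2) — ~v4 is true.
  9. (v7 \/ ~v9 \/ v1) — v1 is true.
  10. (v7 \/ ~v1) — v7 is true.
  11. (v6 \/ v8) — v6 is true.
  12. (~v10 \/ ~v2) — ~v10 is true.
  13. (~v12 \/ v9) — v9 is true.
  14. (~v11 \/ v6) — ~v11 is true.
  15. (~v9 \/ ~v3 \/ v10) — ~v3 is true.
  16. (v12 \/ ~v1) — v12 is true.
  17. (~v9 \/ v7) — v7 is true.
  18. (~v10 \/ v9 \/ v8) — v9 is true.
  19. (v7 \/ v12 \/ v6) — v12 is true.
  20. (v4 \/ ~v11) — ~v11 is true.
  21. (~v7 \/ v8 \/ ~v2) — ~v2 is true.
  22. (~v4 \/ v1) — v1 is true.

v1=T  v2=F  v3=F  v4=F  v5=F  v6=T  v7=T  v8=F  v9=T  v10=F  v11=F  v12=T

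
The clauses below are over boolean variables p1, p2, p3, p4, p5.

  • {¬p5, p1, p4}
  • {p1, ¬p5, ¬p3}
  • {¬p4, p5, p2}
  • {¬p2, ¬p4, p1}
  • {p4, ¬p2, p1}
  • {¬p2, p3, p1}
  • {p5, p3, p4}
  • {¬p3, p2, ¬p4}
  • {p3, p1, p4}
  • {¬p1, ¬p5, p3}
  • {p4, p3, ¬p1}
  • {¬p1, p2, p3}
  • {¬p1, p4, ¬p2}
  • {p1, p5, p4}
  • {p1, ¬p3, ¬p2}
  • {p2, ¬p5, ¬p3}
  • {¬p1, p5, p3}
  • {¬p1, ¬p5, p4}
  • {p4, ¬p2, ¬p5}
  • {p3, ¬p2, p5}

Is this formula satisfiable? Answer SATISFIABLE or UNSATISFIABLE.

SATISFIABLE

Set p1 = True and propagate.
Try p2 = True.
  then p4 is forced to True.
For the remaining variables, p3 = True, p5 = True works.
So p1=1  p2=1  p3=1  p4=1  p5=1 is a satisfying assignment.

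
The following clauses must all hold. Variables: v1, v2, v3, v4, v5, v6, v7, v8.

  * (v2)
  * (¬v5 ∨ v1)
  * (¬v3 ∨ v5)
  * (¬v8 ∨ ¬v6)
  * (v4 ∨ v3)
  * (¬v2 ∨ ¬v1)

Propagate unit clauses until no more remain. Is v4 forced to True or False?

Unit clause (v2) sets v2 = True.
(¬v2 ∨ ¬v1) with v2 = True leaves only ¬v1, so v1 = False.
(¬v5 ∨ v1) with v1 = False leaves only ¬v5, so v5 = False.
From (v5 ∨ ¬v3) and v5 = False: v3 = False.
In (v4 ∨ v3), v3 is now false; v4 must hold, so v4 = True.

True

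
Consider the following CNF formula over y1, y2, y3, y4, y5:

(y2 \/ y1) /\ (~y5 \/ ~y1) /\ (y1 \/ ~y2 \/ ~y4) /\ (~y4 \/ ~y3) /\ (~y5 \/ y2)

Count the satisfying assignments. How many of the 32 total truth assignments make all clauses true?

Split on y1, then y2.
  y1=T, y2=T: remaining (y3,y4,y5) ∈ {(F,F,F); (F,T,F); (T,F,F)} — 3.
  y1=T, y2=F: remaining (y3,y4,y5) ∈ {(F,F,F); (F,T,F); (T,F,F)} — 3.
  y1=F, y2=T: remaining (y3,y4,y5) ∈ {(F,F,F); (F,F,T); (T,F,F); (T,F,T)} — 4.
  y1=F, y2=F: a clause becomes empty — 0.
Total: 3 + 3 + 4 + 0 = 10.

10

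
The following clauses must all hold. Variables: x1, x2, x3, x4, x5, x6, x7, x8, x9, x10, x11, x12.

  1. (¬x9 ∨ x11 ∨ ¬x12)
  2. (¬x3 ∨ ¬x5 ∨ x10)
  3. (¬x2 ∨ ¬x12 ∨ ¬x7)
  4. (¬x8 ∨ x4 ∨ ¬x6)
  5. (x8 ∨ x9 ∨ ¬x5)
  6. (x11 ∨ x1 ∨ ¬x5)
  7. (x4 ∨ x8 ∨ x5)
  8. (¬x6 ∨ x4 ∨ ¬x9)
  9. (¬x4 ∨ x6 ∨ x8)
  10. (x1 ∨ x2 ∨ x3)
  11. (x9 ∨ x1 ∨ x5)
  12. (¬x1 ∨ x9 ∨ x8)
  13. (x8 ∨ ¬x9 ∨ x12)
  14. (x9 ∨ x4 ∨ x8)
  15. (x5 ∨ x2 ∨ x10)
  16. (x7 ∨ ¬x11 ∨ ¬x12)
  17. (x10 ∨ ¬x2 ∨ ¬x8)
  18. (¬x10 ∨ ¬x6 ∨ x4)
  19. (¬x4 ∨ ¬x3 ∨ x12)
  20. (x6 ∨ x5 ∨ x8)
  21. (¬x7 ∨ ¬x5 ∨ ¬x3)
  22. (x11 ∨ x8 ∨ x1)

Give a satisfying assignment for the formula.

x1=1, x2=0, x3=0, x4=1, x5=1, x6=1, x7=0, x8=1, x9=1, x10=1, x11=0, x12=0

Check each clause:
  1. (¬x9 ∨ x11 ∨ ¬x12) — ¬x12 is true.
  2. (x10 ∨ ¬x3 ∨ ¬x5) — x10 is true.
  3. (¬x2 ∨ ¬x7 ∨ ¬x12) — ¬x7 is true.
  4. (¬x8 ∨ x4 ∨ ¬x6) — x4 is true.
  5. (x8 ∨ x9 ∨ ¬x5) — x8 is true.
  6. (x1 ∨ ¬x5 ∨ x11) — x1 is true.
  7. (x4 ∨ x5 ∨ x8) — x8 is true.
  8. (x4 ∨ ¬x9 ∨ ¬x6) — x4 is true.
  9. (x6 ∨ ¬x4 ∨ x8) — x8 is true.
  10. (x2 ∨ x1 ∨ x3) — x1 is true.
  11. (x5 ∨ x9 ∨ x1) — x9 is true.
  12. (x9 ∨ x8 ∨ ¬x1) — x8 is true.
  13. (x12 ∨ x8 ∨ ¬x9) — x8 is true.
  14. (x4 ∨ x8 ∨ x9) — x8 is true.
  15. (x10 ∨ x5 ∨ x2) — x10 is true.
  16. (¬x12 ∨ x7 ∨ ¬x11) — ¬x12 is true.
  17. (x10 ∨ ¬x8 ∨ ¬x2) — x10 is true.
  18. (x4 ∨ ¬x6 ∨ ¬x10) — x4 is true.
  19. (x12 ∨ ¬x3 ∨ ¬x4) — ¬x3 is true.
  20. (x8 ∨ x5 ∨ x6) — x8 is true.
  21. (¬x7 ∨ ¬x5 ∨ ¬x3) — ¬x7 is true.
  22. (x11 ∨ x1 ∨ x8) — x8 is true.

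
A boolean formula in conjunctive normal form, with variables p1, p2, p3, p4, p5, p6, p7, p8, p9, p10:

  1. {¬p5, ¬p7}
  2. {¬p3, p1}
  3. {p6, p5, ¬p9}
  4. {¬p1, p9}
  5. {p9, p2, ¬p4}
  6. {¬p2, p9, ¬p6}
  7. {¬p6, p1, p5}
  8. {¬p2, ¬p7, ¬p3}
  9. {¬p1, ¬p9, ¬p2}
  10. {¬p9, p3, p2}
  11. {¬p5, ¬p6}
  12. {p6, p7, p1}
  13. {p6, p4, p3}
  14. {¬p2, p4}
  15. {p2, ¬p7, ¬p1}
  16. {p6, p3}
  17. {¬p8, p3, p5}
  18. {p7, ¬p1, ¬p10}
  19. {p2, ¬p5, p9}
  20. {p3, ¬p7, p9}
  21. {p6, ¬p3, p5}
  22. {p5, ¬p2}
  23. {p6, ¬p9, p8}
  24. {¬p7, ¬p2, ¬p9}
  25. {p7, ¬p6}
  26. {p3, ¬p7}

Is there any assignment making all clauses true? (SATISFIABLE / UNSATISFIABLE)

SATISFIABLE

Pure literal: p10 appears only negated; assign p10 = False.
Try p1 = True.
  then p9 is forced to True.
  then p2 is forced to False.
  then p3 is forced to True.
  then p7 is forced to False.
  then p6 is forced to False.
  then p5 is forced to True.
  then p8 is forced to True.
p4 is now unconstrained; take p4 = False.
Every clause has at least one true literal under this assignment.
So p1=True, p2=False, p3=True, p4=False, p5=True, p6=False, p7=False, p8=True, p9=True, p10=False is a satisfying assignment.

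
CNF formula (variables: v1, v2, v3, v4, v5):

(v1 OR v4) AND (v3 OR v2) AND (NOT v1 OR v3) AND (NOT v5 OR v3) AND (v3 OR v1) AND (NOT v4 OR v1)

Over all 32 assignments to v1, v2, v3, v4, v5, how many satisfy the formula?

Split on v1, then v3.
  v1=1, v3=1: v2, v4, v5 free → 2^3 = 8.
  v1=1, v3=0: a clause becomes empty — 0.
  v1=0, v3=1: a clause becomes empty — 0.
  v1=0, v3=0: a clause becomes empty — 0.
Total: 8 + 0 + 0 + 0 = 8.

8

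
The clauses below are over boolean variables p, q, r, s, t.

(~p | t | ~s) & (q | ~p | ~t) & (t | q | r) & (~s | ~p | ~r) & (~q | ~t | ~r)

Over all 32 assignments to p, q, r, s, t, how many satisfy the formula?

17

Case analysis on t and p:
  t=T, p=T: remaining (q,r,s) ∈ {(T,F,F); (T,F,T)} — 2.
  t=T, p=F: s free; 3 ways for (q,r) × 2^1 = 6.
  t=F, p=T: remaining (q,r,s) ∈ {(F,T,F); (T,F,F); (T,T,F)} — 3.
  t=F, p=F: s free; 3 ways for (q,r) × 2^1 = 6.
Total: 2 + 6 + 3 + 6 = 17.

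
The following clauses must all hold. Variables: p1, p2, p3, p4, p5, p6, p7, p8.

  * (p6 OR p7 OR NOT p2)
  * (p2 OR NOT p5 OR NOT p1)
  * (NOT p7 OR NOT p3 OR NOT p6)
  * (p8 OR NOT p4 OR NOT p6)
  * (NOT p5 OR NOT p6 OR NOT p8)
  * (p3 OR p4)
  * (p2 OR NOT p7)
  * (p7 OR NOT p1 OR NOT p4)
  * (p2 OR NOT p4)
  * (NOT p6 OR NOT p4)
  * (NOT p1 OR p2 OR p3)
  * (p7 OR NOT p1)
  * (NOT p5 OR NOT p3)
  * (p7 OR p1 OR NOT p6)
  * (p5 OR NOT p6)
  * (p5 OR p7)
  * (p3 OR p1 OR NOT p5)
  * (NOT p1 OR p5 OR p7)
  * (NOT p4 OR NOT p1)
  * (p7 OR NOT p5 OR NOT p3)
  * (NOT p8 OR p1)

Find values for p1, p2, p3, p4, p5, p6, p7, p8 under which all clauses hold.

Set p1 = True and propagate.
  then p7 is forced to True.
  then p2 is forced to True.
  then p4 is forced to False.
  then p3 is forced to True.
  then p6 is forced to False.
  then p5 is forced to False.
p8 is now unconstrained; take p8 = True.
Check each clause:
  1. (p6 OR p7 OR NOT p2) — p7 is true.
  2. (p2 OR NOT p5 OR NOT p1) — p2 is true.
  3. (NOT p6 OR NOT p7 OR NOT p3) — NOT p6 is true.
  4. (NOT p4 OR p8 OR NOT p6) — p8 is true.
  5. (NOT p8 OR NOT p5 OR NOT p6) — NOT p6 is true.
  6. (p4 OR p3) — p3 is true.
  7. (NOT p7 OR p2) — p2 is true.
  8. (p7 OR NOT p1 OR NOT p4) — NOT p4 is true.
  9. (NOT p4 OR p2) — p2 is true.
  10. (NOT p6 OR NOT p4) — NOT p6 is true.
  11. (p3 OR NOT p1 OR p2) — p2 is true.
  12. (p7 OR NOT p1) — p7 is true.
  13. (NOT p3 OR NOT p5) — NOT p5 is true.
  14. (p7 OR p1 OR NOT p6) — p1 is true.
  15. (NOT p6 OR p5) — NOT p6 is true.
  16. (p5 OR p7) — p7 is true.
  17. (p3 OR p1 OR NOT p5) — p1 is true.
  18. (NOT p1 OR p5 OR p7) — p7 is true.
  19. (NOT p4 OR NOT p1) — NOT p4 is true.
  20. (p7 OR NOT p3 OR NOT p5) — NOT p5 is true.
  21. (p1 OR NOT p8) — p1 is true.

p1 = T  p2 = T  p3 = T  p4 = F  p5 = F  p6 = F  p7 = T  p8 = T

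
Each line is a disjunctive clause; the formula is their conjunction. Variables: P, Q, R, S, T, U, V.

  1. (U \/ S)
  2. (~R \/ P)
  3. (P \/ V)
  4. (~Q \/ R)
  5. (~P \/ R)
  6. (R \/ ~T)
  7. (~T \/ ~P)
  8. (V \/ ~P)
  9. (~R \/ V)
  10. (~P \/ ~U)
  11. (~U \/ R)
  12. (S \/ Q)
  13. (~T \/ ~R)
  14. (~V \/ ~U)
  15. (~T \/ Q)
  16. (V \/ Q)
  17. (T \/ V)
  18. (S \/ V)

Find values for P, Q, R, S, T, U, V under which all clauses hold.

P=0, Q=0, R=0, S=1, T=0, U=0, V=1

S occurs only positively in the remaining clauses — set S = True.
Set P = False and propagate.
  then R is forced to False.
  then V is forced to True.
  then Q is forced to False.
  then T is forced to False.
  then U is forced to False.
Every clause has at least one true literal under this assignment.
Check each clause:
  1. (U \/ S) — S is true.
  2. (P \/ ~R) — ~R is true.
  3. (V \/ P) — V is true.
  4. (R \/ ~Q) — ~Q is true.
  5. (R \/ ~P) — ~P is true.
  6. (~T \/ R) — ~T is true.
  7. (~P \/ ~T) — ~T is true.
  8. (V \/ ~P) — ~P is true.
  9. (~R \/ V) — ~R is true.
  10. (~U \/ ~P) — ~U is true.
  11. (~U \/ R) — ~U is true.
  12. (S \/ Q) — S is true.
  13. (~T \/ ~R) — ~T is true.
  14. (~U \/ ~V) — ~U is true.
  15. (Q \/ ~T) — ~T is true.
  16. (Q \/ V) — V is true.
  17. (T \/ V) — V is true.
  18. (V \/ S) — S is true.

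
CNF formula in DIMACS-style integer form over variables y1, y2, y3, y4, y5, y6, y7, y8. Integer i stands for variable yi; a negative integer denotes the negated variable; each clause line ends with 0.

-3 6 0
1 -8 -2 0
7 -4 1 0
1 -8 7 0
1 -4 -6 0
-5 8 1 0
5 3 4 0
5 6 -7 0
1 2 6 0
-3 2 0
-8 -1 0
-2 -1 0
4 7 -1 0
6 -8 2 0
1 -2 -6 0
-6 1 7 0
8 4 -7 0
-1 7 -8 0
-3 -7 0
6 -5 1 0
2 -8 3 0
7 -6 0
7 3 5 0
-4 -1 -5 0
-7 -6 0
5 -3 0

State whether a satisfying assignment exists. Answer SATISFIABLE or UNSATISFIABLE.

y1 = True:
  y7 = True:
    propagation gives y4=True, y5=False, y6=True; an empty clause results — contradiction.
  y7 = False:
    propagation gives y4=True, y6=False, y5=True; an empty clause results — contradiction.
y1 = False:
  y6 = True:
    propagation gives y4=False, y2=False, y3=False, y5=True; an empty clause results — contradiction.
  y6 = False:
    propagation gives y3=False, y2=True, y8=False, y5=False; an empty clause results — contradiction.
Every branch closes, so no satisfying assignment exists.

UNSATISFIABLE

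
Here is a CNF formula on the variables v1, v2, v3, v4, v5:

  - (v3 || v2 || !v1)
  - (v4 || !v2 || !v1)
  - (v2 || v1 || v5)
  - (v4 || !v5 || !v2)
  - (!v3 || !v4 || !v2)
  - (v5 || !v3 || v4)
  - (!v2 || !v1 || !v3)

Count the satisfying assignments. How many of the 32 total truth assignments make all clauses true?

12

Split on v2, then v1.
  v2=1, v1=1: remaining (v3,v4,v5) ∈ {(0,1,0); (0,1,1)} — 2.
  v2=1, v1=0: remaining (v3,v4,v5) ∈ {(0,0,0); (0,1,0); (0,1,1)} — 3.
  v2=0, v1=1: remaining (v3,v4,v5) ∈ {(1,0,1); (1,1,0); (1,1,1)} — 3.
  v2=0, v1=0: remaining (v3,v4,v5) ∈ {(0,0,1); (0,1,1); (1,0,1); (1,1,1)} — 4.
Total: 2 + 3 + 3 + 4 = 12.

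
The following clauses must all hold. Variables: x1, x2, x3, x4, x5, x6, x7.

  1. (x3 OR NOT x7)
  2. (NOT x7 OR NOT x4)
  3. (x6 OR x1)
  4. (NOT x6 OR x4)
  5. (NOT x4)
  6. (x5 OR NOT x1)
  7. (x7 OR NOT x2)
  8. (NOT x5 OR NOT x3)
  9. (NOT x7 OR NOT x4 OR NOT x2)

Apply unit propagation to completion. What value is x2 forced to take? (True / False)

(NOT x4) is a unit clause: x4 = False.
(NOT x6 OR x4) with x4 = False leaves only NOT x6, so x6 = False.
(x6 OR x1): since x6 = False, the clause reduces to (x1). x1 = True.
In (x5 OR NOT x1), NOT x1 is now false; x5 must hold, so x5 = True.
(NOT x5 OR NOT x3): since x5 = True, the clause reduces to (NOT x3). x3 = False.
(x3 OR NOT x7): since x3 = False, the clause reduces to (NOT x7). x7 = False.
From (NOT x2 OR x7) and x7 = False: x2 = False.

False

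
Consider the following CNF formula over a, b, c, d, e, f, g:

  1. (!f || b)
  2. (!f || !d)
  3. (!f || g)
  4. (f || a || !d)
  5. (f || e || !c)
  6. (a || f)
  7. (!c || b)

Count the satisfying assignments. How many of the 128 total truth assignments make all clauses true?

Case analysis on f and a:
  f=T, a=T: remaining (b,c,d,e,g) ∈ {(T,F,F,F,T); (T,F,F,T,T); (T,T,F,F,T); (T,T,F,T,T)} — 4.
  f=T, a=F: remaining (b,c,d,e,g) ∈ {(T,F,F,F,T); (T,F,F,T,T); (T,T,F,F,T); (T,T,F,T,T)} — 4.
  f=F, a=T: d, g free; 5 ways for (b,c,e) × 2^2 = 20.
  f=F, a=F: a clause becomes empty — 0.
Total: 4 + 4 + 20 + 0 = 28.

28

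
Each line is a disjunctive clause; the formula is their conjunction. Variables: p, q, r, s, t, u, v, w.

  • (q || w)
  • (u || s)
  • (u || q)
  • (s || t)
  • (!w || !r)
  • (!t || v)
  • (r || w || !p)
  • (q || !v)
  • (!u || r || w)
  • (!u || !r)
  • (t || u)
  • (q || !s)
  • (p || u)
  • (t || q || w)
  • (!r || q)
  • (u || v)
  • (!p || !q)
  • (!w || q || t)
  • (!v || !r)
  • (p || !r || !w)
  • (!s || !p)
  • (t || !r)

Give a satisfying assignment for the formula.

p=False, q=True, r=False, s=True, t=True, u=True, v=True, w=True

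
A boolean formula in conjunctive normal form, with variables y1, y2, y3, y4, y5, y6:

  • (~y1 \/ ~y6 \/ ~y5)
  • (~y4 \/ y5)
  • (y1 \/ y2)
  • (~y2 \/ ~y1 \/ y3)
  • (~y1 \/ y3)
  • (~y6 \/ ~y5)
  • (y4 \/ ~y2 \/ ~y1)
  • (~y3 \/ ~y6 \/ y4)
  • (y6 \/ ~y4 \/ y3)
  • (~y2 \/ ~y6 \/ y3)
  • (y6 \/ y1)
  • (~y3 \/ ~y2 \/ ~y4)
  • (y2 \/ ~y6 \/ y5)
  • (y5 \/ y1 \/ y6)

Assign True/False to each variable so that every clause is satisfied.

y1=True, y2=False, y3=True, y4=False, y5=True, y6=False

Branch on y1: take y1 = True.
  then y3 is forced to True.
Branch on y2: take y2 = False.
For the remaining variables, y4 = False, y5 = True, y6 = False works.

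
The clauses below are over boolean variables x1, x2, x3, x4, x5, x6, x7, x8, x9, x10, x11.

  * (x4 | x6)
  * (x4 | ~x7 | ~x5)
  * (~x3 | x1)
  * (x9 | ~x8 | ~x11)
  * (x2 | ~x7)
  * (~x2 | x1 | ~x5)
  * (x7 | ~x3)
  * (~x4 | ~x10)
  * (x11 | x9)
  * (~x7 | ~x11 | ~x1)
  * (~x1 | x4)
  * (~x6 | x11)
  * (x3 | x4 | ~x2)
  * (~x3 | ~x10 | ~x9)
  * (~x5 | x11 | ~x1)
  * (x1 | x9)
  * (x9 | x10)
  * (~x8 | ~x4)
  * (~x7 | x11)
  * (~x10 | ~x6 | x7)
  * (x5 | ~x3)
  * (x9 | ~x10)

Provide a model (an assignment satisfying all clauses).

x1=False  x2=True  x3=False  x4=True  x5=False  x6=False  x7=True  x8=False  x9=True  x10=False  x11=True

x8 occurs only negated in the remaining clauses — set x8 = False.
Set x1 = False and propagate.
  then x3 is forced to False.
  then x9 is forced to True.
Branch on x2: take x2 = True.
  then x5 is forced to False.
  then x4 is forced to True.
  then x10 is forced to False.
Set x6 = False and propagate.
For the remaining variables, x7 = True, x11 = True works.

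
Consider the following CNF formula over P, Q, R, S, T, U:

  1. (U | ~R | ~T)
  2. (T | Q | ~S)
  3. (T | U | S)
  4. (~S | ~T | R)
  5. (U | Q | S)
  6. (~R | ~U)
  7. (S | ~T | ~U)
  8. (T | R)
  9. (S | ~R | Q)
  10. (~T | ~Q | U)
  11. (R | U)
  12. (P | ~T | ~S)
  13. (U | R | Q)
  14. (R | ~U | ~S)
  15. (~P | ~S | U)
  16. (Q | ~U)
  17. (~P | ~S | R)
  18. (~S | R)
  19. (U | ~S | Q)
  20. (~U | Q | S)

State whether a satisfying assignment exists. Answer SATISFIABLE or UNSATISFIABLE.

SATISFIABLE

Branch on P: take P = False.
Set Q = True and propagate.
For the remaining variables, R = True, S = True, T = False, U = False works.
So P=False, Q=True, R=True, S=True, T=False, U=False is a satisfying assignment.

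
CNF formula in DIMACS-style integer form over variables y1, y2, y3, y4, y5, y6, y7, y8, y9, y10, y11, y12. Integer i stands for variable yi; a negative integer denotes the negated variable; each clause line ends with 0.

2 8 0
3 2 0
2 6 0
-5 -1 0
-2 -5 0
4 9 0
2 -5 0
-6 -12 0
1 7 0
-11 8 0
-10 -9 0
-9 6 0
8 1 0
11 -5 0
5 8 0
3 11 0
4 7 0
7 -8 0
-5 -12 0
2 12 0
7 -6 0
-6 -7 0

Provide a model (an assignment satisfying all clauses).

y3 occurs only positively in the remaining clauses — set y3 = True.
Pure literal: y4 appears only positively; assign y4 = True.
Try y1 = True.
  then y5 is forced to False.
  then y8 is forced to True.
  then y7 is forced to True.
  then y6 is forced to False.
  then y2 is forced to True.
  then y9 is forced to False.
y10, y11, y12 are now unconstrained; take y10 = True, y11 = False, y12 = False.
Every clause has at least one true literal under this assignment.

y1 = True  y2 = True  y3 = True  y4 = True  y5 = False  y6 = False  y7 = True  y8 = True  y9 = False  y10 = True  y11 = False  y12 = False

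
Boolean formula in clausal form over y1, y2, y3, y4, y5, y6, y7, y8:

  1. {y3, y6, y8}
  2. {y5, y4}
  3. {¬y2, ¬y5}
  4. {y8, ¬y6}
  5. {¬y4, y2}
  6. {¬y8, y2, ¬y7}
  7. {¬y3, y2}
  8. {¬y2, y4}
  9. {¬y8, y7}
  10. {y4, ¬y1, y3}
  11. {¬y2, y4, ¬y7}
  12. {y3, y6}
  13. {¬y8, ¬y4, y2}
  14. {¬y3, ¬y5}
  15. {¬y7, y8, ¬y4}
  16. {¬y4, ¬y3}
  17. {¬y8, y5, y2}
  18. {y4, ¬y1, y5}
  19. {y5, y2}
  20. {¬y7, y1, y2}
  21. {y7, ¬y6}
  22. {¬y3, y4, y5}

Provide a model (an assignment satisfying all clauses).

y1=F, y2=T, y3=F, y4=T, y5=F, y6=T, y7=T, y8=T

Check each clause:
  1. {y3, y8, y6} — y8 is true.
  2. {y5, y4} — y4 is true.
  3. {¬y2, ¬y5} — ¬y5 is true.
  4. {¬y6, y8} — y8 is true.
  5. {¬y4, y2} — y2 is true.
  6. {¬y7, ¬y8, y2} — y2 is true.
  7. {y2, ¬y3} — y2 is true.
  8. {¬y2, y4} — y4 is true.
  9. {y7, ¬y8} — y7 is true.
  10. {¬y1, y3, y4} — y4 is true.
  11. {¬y2, ¬y7, y4} — y4 is true.
  12. {y6, y3} — y6 is true.
  13. {¬y8, ¬y4, y2} — y2 is true.
  14. {¬y5, ¬y3} — ¬y5 is true.
  15. {¬y7, ¬y4, y8} — y8 is true.
  16. {¬y4, ¬y3} — ¬y3 is true.
  17. {¬y8, y5, y2} — y2 is true.
  18. {¬y1, y5, y4} — y4 is true.
  19. {y2, y5} — y2 is true.
  20. {¬y7, y1, y2} — y2 is true.
  21. {y7, ¬y6} — y7 is true.
  22. {y4, ¬y3, y5} — y4 is true.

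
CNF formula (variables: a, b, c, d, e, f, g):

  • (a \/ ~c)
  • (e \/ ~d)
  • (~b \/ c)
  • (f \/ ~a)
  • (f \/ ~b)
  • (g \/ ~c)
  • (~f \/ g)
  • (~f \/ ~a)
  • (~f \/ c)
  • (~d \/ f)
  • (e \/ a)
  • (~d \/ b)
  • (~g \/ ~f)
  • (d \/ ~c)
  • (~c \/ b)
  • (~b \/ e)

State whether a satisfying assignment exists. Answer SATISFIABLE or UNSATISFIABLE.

Pure literal: e appears only positively; assign e = True.
Branch on a: take a = False.
  then c is forced to False.
  then b is forced to False.
  then f is forced to False.
  then d is forced to False.
g is now unconstrained; take g = True.
Every clause has at least one true literal under this assignment.
So a=False, b=False, c=False, d=False, e=True, f=False, g=True is a satisfying assignment.

SATISFIABLE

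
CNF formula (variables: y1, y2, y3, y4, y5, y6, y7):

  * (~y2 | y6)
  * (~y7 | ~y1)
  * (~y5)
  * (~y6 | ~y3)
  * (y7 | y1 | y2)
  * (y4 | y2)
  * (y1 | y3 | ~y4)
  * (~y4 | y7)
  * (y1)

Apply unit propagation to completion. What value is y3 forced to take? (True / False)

(~y5) is a unit clause: y5 = False.
(y1) stands alone — y1 = True.
(~y1 | ~y7): since y1 = True, the clause reduces to (~y7). y7 = False.
(~y4 | y7): since y7 = False, the clause reduces to (~y4). y4 = False.
(y4 | y2): since y4 = False, the clause reduces to (y2). y2 = True.
(~y2 | y6): since y2 = True, the clause reduces to (y6). y6 = True.
(~y6 | ~y3): since y6 = True, the clause reduces to (~y3). y3 = False.

False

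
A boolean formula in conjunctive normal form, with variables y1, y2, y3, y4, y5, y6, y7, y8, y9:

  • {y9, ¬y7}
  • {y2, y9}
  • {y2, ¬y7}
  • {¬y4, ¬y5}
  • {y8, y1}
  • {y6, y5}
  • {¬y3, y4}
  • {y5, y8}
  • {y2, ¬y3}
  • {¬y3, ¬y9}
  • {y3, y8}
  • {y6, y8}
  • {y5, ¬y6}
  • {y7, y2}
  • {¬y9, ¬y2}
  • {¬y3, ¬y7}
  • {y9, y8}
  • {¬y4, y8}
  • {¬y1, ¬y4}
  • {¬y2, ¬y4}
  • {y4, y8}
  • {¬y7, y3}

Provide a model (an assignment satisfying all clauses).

y1 = F, y2 = T, y3 = F, y4 = F, y5 = T, y6 = T, y7 = F, y8 = T, y9 = F

Pure literal: y8 appears only positively; assign y8 = True.
Set y1 = False and propagate.
The remaining clauses are satisfied by y2 = True, y3 = False, y4 = False, y5 = True, y6 = True, y7 = False, y9 = False.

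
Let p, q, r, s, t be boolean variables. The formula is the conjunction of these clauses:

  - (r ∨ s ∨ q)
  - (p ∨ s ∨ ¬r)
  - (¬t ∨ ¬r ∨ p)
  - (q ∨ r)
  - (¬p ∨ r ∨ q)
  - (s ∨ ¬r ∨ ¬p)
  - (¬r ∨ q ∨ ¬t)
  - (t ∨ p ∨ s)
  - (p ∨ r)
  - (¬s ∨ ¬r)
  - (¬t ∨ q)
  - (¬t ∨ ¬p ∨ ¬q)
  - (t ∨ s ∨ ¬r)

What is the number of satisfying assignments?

Satisfying assignments:
  p=T q=T r=F s=F t=F
  p=T q=T r=F s=T t=F
Count: 2.

2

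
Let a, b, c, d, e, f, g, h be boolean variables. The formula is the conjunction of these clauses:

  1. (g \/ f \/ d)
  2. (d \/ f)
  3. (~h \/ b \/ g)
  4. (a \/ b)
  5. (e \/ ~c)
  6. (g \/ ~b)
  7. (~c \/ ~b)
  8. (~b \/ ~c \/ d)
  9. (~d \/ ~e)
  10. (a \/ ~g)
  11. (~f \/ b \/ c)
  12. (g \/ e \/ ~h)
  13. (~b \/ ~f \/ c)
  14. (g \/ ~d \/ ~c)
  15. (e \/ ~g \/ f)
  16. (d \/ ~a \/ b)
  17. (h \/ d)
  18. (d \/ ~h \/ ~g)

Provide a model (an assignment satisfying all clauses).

Try a = True.
For the remaining variables, b = False, c = False, d = True, e = False, f = False, g = False, h = False works.
Every clause has at least one true literal under this assignment.

a = 1, b = 0, c = 0, d = 1, e = 0, f = 0, g = 0, h = 0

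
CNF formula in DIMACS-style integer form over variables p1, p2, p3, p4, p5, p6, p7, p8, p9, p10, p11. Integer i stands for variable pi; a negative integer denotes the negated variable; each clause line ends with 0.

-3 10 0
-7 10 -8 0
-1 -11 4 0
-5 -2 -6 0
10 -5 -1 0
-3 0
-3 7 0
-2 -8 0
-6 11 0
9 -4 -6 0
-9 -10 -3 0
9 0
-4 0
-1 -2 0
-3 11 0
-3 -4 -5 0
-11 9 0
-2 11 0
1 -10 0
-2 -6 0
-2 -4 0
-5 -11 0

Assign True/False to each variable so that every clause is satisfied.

The clause (NOT p3) is unit: p3 must be False.
(p9) is a unit clause, so p9 = True.
(NOT p4) is a unit clause, so p4 = False.
p2 occurs only negated in the remaining clauses — set p2 = False.
p5 occurs only negated in the remaining clauses — set p5 = False.
Try p1 = True.
  then p11 is forced to False.
  then p6 is forced to False.
For the remaining variables, p7 = False, p8 = False, p10 = True works.

p1=True, p2=False, p3=False, p4=False, p5=False, p6=False, p7=False, p8=False, p9=True, p10=True, p11=False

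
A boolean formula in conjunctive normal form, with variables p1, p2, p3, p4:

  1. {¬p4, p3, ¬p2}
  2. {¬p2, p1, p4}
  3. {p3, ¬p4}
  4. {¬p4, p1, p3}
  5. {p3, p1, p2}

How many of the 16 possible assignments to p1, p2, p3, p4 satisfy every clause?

9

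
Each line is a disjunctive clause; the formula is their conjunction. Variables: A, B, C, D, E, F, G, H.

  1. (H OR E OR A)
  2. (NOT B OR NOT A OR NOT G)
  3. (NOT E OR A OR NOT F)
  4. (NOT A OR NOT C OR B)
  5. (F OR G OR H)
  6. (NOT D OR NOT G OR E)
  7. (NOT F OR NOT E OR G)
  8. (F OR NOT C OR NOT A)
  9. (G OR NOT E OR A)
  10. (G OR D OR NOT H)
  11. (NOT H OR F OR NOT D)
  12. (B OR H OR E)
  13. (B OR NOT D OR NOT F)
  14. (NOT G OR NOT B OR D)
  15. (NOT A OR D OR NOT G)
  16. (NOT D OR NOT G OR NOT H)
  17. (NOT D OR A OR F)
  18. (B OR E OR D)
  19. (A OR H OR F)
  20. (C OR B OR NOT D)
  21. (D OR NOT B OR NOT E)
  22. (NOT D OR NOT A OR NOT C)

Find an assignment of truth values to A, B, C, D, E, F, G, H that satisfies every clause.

Try A = True.
The remaining clauses are satisfied by B = True, C = False, D = True, E = False, F = True, G = False, H = False.

A=1, B=1, C=0, D=1, E=0, F=1, G=0, H=0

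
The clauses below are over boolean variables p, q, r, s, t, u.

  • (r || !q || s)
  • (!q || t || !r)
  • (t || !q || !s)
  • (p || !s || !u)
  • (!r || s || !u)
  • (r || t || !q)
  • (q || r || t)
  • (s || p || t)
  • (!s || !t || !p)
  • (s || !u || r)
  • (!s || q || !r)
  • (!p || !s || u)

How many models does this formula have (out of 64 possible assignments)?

Case analysis on s and r:
  s=T, r=T: remaining (p,q,t,u) ∈ {(F,T,T,F)} — 1.
  s=T, r=F: remaining (p,q,t,u) ∈ {(F,F,T,F); (F,T,T,F)} — 2.
  s=F, r=T: 5 of the 16 assignments to (p,q,t,u) work.
  s=F, r=F: remaining (p,q,t,u) ∈ {(F,F,T,F); (T,F,T,F)} — 2.
Total: 1 + 2 + 5 + 2 = 10.

10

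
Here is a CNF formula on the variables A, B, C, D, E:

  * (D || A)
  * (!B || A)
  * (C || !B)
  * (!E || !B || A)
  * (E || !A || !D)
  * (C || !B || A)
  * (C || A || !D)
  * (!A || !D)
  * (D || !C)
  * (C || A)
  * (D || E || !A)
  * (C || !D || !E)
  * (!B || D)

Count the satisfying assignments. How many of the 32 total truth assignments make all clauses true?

Satisfying assignments:
  A=0 B=0 C=1 D=1 E=0
  A=0 B=0 C=1 D=1 E=1
  A=1 B=0 C=0 D=0 E=1
Count: 3.

3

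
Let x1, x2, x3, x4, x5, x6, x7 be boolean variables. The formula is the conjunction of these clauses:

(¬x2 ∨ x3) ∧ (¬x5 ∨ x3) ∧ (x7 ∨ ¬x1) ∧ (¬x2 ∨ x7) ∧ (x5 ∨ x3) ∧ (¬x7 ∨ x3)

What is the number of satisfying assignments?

40

Split on x3, then x7.
  x3=1, x7=1: x1, x2, x4, x5, x6 free → 2^5 = 32.
  x3=1, x7=0: forces x1=0; x2=0; x4, x5, x6 free → 2^3 = 8.
  x3=0, x7=1: a clause becomes empty — 0.
  x3=0, x7=0: a clause becomes empty — 0.
Total: 32 + 8 + 0 + 0 = 40.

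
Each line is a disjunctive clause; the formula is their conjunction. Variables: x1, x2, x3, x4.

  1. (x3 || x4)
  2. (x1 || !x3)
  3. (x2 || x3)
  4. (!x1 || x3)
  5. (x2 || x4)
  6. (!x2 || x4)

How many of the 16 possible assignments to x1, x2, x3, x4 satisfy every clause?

3

Satisfying assignments:
  x1=0 x2=1 x3=0 x4=1
  x1=1 x2=0 x3=1 x4=1
  x1=1 x2=1 x3=1 x4=1
Count: 3.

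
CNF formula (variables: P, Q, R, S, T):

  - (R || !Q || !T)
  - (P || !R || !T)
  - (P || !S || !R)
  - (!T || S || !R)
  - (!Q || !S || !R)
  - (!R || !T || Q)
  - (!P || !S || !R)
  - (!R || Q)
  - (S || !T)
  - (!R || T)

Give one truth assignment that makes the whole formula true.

Branch on P: take P = False.
Set Q = False and propagate.
  then R is forced to False.
For the remaining variables, S = True, T = True works.
Every clause has at least one true literal under this assignment.

P=F, Q=F, R=F, S=T, T=T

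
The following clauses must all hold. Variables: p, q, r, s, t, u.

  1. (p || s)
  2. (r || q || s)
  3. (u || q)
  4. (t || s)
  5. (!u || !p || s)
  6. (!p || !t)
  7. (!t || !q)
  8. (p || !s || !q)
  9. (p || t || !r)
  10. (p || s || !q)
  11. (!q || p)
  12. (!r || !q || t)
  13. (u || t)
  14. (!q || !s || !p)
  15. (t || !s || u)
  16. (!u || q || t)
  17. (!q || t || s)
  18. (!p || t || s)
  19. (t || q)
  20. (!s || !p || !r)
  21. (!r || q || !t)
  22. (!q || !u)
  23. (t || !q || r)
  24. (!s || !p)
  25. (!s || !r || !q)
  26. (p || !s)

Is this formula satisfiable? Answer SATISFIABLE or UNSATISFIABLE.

UNSATISFIABLE

q = True:
  propagation gives t=False, s=True, p=True; an empty clause results — contradiction.
q = False:
  propagation gives u=True, t=True, p=False, s=True; an empty clause results — contradiction.
Every branch closes, so no satisfying assignment exists.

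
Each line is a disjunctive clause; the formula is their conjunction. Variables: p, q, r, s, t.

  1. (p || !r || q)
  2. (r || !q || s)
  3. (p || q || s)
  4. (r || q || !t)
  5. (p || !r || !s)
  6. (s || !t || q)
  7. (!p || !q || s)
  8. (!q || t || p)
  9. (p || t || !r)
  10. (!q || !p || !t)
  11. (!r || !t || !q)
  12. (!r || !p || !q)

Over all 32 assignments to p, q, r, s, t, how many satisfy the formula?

8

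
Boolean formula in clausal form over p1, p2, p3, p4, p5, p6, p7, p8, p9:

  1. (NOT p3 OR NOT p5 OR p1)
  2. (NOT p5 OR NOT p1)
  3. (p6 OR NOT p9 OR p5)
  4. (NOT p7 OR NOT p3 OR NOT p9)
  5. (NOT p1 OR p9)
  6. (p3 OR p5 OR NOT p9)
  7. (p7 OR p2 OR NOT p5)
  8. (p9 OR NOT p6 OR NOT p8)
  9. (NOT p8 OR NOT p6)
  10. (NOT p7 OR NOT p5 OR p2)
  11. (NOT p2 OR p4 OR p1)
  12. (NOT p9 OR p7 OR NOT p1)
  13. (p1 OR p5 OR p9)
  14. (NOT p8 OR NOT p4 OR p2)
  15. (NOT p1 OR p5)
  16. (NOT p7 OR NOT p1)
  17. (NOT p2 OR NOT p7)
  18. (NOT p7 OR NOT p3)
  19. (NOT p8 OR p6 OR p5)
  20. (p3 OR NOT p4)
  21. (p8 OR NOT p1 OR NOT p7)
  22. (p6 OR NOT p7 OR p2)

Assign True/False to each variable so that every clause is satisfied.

Try p1 = False.
Branch on p2: take p2 = True.
  then p4 is forced to True.
  then p7 is forced to False.
  then p3 is forced to True.
  then p5 is forced to False.
  then p9 is forced to True.
  then p6 is forced to True.
  then p8 is forced to False.
Every clause has at least one true literal under this assignment.

p1=F  p2=T  p3=T  p4=T  p5=F  p6=T  p7=F  p8=F  p9=T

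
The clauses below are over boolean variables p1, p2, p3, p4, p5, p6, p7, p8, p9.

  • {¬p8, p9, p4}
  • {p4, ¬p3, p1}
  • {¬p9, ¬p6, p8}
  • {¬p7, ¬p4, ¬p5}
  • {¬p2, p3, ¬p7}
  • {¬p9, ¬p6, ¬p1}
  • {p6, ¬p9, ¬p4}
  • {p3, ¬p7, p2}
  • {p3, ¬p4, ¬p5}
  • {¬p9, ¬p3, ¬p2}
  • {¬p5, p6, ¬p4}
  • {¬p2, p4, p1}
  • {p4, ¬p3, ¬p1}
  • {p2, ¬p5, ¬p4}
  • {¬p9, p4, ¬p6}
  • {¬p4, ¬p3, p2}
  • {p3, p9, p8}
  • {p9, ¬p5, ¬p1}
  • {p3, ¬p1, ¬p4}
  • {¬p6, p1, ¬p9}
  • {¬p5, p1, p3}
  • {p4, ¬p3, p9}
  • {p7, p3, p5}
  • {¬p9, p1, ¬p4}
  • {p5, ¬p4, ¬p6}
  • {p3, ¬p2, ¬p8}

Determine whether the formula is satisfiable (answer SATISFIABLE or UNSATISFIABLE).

Set p1 = True and propagate.
Branch on p2: take p2 = True.
The remaining clauses are satisfied by p3 = True, p4 = True, p5 = False, p6 = False, p7 = False, p8 = False, p9 = False.
Every clause has at least one true literal under this assignment.
So p1=T, p2=T, p3=T, p4=T, p5=F, p6=F, p7=F, p8=F, p9=F is a satisfying assignment.

SATISFIABLE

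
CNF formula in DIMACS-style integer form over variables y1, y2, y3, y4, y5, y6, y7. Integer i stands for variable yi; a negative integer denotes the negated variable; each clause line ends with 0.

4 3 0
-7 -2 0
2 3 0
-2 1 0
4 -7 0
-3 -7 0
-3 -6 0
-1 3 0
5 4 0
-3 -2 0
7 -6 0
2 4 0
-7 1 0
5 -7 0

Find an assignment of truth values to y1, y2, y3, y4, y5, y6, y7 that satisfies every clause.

y4 occurs only positively in the remaining clauses — set y4 = True.
Pure literal: y5 appears only positively; assign y5 = True.
Branch on y1: take y1 = False.
  then y2 is forced to False.
  then y3 is forced to True.
  then y7 is forced to False.
  then y6 is forced to False.
Every clause has at least one true literal under this assignment.
Check each clause:
  1. (y3 \/ y4) — y3 is true.
  2. (~y2 \/ ~y7) — ~y7 is true.
  3. (y2 \/ y3) — y3 is true.
  4. (~y2 \/ y1) — ~y2 is true.
  5. (~y7 \/ y4) — ~y7 is true.
  6. (~y7 \/ ~y3) — ~y7 is true.
  7. (~y3 \/ ~y6) — ~y6 is true.
  8. (~y1 \/ y3) — y3 is true.
  9. (y4 \/ y5) — y4 is true.
  10. (~y2 \/ ~y3) — ~y2 is true.
  11. (~y6 \/ y7) — ~y6 is true.
  12. (y4 \/ y2) — y4 is true.
  13. (~y7 \/ y1) — ~y7 is true.
  14. (~y7 \/ y5) — ~y7 is true.

y1=F  y2=F  y3=T  y4=T  y5=T  y6=F  y7=F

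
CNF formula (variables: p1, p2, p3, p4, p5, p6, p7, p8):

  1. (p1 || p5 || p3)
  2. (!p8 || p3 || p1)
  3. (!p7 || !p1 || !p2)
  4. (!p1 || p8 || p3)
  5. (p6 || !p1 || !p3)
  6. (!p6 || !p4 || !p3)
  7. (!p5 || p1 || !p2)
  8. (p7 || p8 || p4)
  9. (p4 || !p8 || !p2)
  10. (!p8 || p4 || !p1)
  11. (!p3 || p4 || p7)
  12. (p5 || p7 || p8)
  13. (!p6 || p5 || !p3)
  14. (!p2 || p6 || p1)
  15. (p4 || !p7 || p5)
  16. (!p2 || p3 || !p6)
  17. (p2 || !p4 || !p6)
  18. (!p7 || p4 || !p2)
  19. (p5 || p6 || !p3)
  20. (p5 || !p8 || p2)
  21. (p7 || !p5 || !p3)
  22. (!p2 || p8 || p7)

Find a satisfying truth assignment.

p1=False  p2=False  p3=True  p4=True  p5=True  p6=False  p7=True  p8=False

Check each clause:
  1. (p1 || p3 || p5) — p3 is true.
  2. (p1 || !p8 || p3) — !p8 is true.
  3. (!p1 || !p7 || !p2) — !p2 is true.
  4. (p3 || !p1 || p8) — p3 is true.
  5. (p6 || !p3 || !p1) — !p1 is true.
  6. (!p3 || !p6 || !p4) — !p6 is true.
  7. (p1 || !p5 || !p2) — !p2 is true.
  8. (p7 || p8 || p4) — p4 is true.
  9. (p4 || !p8 || !p2) — !p8 is true.
  10. (!p1 || !p8 || p4) — !p8 is true.
  11. (!p3 || p7 || p4) — p4 is true.
  12. (p7 || p8 || p5) — p5 is true.
  13. (p5 || !p3 || !p6) — !p6 is true.
  14. (p6 || p1 || !p2) — !p2 is true.
  15. (p5 || p4 || !p7) — p4 is true.
  16. (p3 || !p2 || !p6) — !p6 is true.
  17. (!p4 || !p6 || p2) — !p6 is true.
  18. (p4 || !p7 || !p2) — p4 is true.
  19. (p6 || p5 || !p3) — p5 is true.
  20. (!p8 || p5 || p2) — !p8 is true.
  21. (!p5 || !p3 || p7) — p7 is true.
  22. (!p2 || p7 || p8) — !p2 is true.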